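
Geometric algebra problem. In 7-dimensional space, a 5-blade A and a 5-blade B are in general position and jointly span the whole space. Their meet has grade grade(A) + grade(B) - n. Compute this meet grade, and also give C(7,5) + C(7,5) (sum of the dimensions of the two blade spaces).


Meet grade = grade(A) + grade(B) - n
= 5 + 5 - 7 = 3
C(7,5) = 21
C(7,5) = 21
dim_A + dim_B = 21 + 21 = 42


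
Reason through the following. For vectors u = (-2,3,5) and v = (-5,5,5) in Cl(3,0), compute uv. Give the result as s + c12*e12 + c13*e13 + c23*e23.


In Cl(3,0): e_i^2 = 1, e_ie_j = -e_je_i for i != j.
Scalar part = u . v = (-2)*(-5) + 3*5 + 5*5
= 10 + 15 + 25 = 50
e12 coeff = (-2)*5 - 3*(-5) = -10 - (-15) = 5
e13 coeff = (-2)*5 - 5*(-5) = -10 - (-25) = 15
e23 coeff = 3*5 - 5*5 = 15 - 25 = -10
uv = 50 + 5*e12 + 15*e13 - 10*e23


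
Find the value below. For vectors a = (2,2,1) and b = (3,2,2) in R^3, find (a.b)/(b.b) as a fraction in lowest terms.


Projection coefficient = (a . b) / (b . b)
a . b = 2*3 + 2*2 + 1*2
= 6 + 4 + 2 = 12
b . b = 3^2 + 2^2 + 2^2
= 9 + 4 + 4 = 17
Coefficient = 12/17
In lowest terms: 12/17


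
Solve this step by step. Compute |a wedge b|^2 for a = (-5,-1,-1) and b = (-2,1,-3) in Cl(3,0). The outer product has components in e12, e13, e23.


a wedge b = (a1*b2 - a2*b1)*e12 + (a1*b3 - a3*b1)*e13 + (a2*b3 - a3*b2)*e23
e12 coeff: (-5)*1 - (-1)*(-2) = -5 - 2 = -7
e13 coeff: (-5)*(-3) - (-1)*(-2) = 15 - 2 = 13
e23 coeff: (-1)*(-3) - (-1)*1 = 3 - (-1) = 4
|a wedge b|^2 = (-7)^2 + 13^2 + 4^2
= 49 + 169 + 16
= 234


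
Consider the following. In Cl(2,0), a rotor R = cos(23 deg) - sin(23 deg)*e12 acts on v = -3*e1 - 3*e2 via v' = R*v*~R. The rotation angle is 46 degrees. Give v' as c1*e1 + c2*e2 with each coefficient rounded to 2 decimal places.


Rotor R = cos(23deg) - sin(23deg)*e12
Rotation angle theta = 2 * 23 = 46 degrees
v' = R*v*~R rotates v by theta.
cos(46deg) = 0.6947, sin(46deg) = 0.7193
v'_1 = -3*cos(46deg) - (-3)*sin(46deg)
= -3*0.6947 - (-3)*0.7193
= 0.07
v'_2 = -3*sin(46deg) + (-3)*cos(46deg)
= -3*0.7193 + (-3)*0.6947
= -4.24
v' = 0.07*e1 - 4.24*e2


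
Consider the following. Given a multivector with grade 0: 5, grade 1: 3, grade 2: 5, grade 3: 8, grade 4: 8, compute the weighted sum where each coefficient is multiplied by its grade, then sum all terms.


Grade-weighted sum = sum of grade_k * coefficient_k
0*5 = 0
1*3 = 3
2*5 = 10
3*8 = 24
4*8 = 32
Total = 0 + 3 + 10 + 24 + 32 = 69


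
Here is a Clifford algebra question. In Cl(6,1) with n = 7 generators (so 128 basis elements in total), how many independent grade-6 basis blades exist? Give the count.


Number of grade-k basis blades in Cl(p,q) with n = p + q is C(n, k).
n = 6 + 1 = 7
C(7, 6) = 7! / (6! * 1!)
= 5040 / (720 * 1)
= 7


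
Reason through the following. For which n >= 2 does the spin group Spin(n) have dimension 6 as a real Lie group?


dim Spin(n) = dim so(n) = n(n-1)/2.
Solve n(n-1)/2 = 6, i.e. n^2 - n - 12 = 0.
Discriminant = 1 + 8*6 = 49
n = (1 + sqrt(49))/2 = (1 + 7)/2 = 4


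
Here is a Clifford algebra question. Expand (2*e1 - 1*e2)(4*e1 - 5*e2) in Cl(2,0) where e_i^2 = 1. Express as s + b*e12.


Expand: (2*e1 - 1*e2)(4*e1 - 5*e2)
= 2*4*e1e1 + 2*(-5)*e1e2 + (-1)*4*e2e1 + (-1)*(-5)*e2e2
Using e1^2 = e2^2 = 1, e2e1 = -e1e2:
Scalar part s = 2*4 + (-1)*(-5) = 8 + 5 = 13
Bivector part b = 2*(-5) - (-1)*4 = -10 - (-4) = -6
uv = 13 - 6*e12


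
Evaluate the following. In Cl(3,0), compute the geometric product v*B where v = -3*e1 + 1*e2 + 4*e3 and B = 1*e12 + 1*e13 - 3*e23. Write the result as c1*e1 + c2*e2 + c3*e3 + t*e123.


vB has grade-1 (vector) and grade-3 (trivector) parts: vB = (v _| B) + (v ^ B).
Vector part <vB>_1:
  e1: -v2*b12 - v3*b13 = -(1)*(1) - (4)*(1) = -5
  e2: v1*b12 - v3*b23 = (-3)*(1) - (4)*(-3) = 9
  e3: v1*b13 + v2*b23 = (-3)*(1) + (1)*(-3) = -6
Trivector part <vB>_3:
  e123: v1*b23 - v2*b13 + v3*b12 = (-3)*(-3) - (1)*(1) + (4)*(1) = 12
vB = -5*e1 + 9*e2 - 6*e3 + 12*e123


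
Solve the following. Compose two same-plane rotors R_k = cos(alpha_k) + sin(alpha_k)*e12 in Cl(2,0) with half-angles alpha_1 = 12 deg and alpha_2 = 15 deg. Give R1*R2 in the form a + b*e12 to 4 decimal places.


Same-plane rotors commute and their half-angles add:
R1*R2 = cos(a1 + a2) + sin(a1 + a2)*e12.
a1 + a2 = 12 + 15 = 27 deg
cos(27 deg) = 0.8910
sin(27 deg) = 0.4540
R1*R2 = 0.8910 + 0.4540*e12


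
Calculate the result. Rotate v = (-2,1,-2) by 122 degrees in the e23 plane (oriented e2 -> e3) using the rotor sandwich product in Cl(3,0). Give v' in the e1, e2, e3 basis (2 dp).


Rotor R = cos(61deg) - sin(61deg)*e23
Rotation angle theta = 2 * 61 = 122 degrees in the e23 plane (e2 -> e3).
The component perpendicular to the plane (e1) is invariant: v'_1 = v1 = -2.00
cos(122deg) = -0.5299, sin(122deg) = 0.8480
v'_2 = v2*cos(theta) - v3*sin(theta) = 1*(-0.5299) - (-2)*0.8480 = 1.17
v'_3 = v2*sin(theta) + v3*cos(theta) = 1*0.8480 + (-2)*(-0.5299) = 1.91
v' = -2.00*e1 + 1.17*e2 + 1.91*e3


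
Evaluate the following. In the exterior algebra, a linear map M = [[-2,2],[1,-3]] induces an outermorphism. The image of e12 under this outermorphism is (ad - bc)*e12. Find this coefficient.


The outermorphism of a linear map f sends e1^e2 to f(e1)^f(e2).
f(e1) = -2*e1 + 1*e2
f(e2) = 2*e1 - 3*e2
f(e1) ^ f(e2) = (-2*e1 + 1*e2) ^ (2*e1 - 3*e2)
= (-2)*(-3)*e12 + 1*2*e21
= (6 - 2)*e12
= 4*e12
Coefficient = 4


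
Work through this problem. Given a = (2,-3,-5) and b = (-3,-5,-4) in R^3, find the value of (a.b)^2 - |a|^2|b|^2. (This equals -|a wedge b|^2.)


a . b = 2*(-3) + (-3)*(-5) + (-5)*(-4)
= -6 + 15 + 20 = 29
|a|^2 = 2^2 + (-3)^2 + (-5)^2 = 38
|b|^2 = (-3)^2 + (-5)^2 + (-4)^2 = 50
(a.b)^2 = 29^2 = 841
|a|^2 * |b|^2 = 38 * 50 = 1900
Result = 841 - 1900 = -1059


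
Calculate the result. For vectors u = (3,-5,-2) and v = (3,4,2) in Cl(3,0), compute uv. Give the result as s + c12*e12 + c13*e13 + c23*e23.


In Cl(3,0): e_i^2 = 1, e_ie_j = -e_je_i for i != j.
Scalar part = u . v = 3*3 + (-5)*4 + (-2)*2
= 9 + (-20) + (-4) = -15
e12 coeff = 3*4 - (-5)*3 = 12 - (-15) = 27
e13 coeff = 3*2 - (-2)*3 = 6 - (-6) = 12
e23 coeff = (-5)*2 - (-2)*4 = -10 - (-8) = -2
uv = -15 + 27*e12 + 12*e13 - 2*e23


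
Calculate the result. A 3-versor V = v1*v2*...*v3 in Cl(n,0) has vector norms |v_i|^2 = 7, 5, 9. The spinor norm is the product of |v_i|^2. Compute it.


Spinor norm N(V) = |v1|^2 * |v2|^2 * ... * |v3|^2
= 7 * 5 * 9
Running product: 7, 35, 315
N(V) = 315


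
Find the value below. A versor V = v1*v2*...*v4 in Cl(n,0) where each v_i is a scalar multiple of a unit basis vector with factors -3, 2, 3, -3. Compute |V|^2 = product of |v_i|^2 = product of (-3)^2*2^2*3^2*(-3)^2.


Each vector v_i has |v_i|^2 = s_i^2
Squared scales: (-3)^2 = 9, 2^2 = 4, 3^2 = 9, (-3)^2 = 9
|V|^2 = 9 * 4 * 9 * 9
= 2916


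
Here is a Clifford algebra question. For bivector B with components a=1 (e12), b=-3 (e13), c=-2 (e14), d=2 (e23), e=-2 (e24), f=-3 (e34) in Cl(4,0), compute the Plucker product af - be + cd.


Plucker relation: af - be + cd
a*f = 1*(-3) = -3
b*e = (-3)*(-2) = 6
c*d = (-2)*2 = -4
af - be + cd = -3 - 6 + (-4)
= -13


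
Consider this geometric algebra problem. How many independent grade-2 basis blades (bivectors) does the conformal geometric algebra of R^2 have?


The conformal model of R^2 uses Cl(3,1) with m = 2 + 2 = 4 generators.
Number of grade-2 blades = C(m, 2) = C(4, 2)
= 4*3/2 = 6


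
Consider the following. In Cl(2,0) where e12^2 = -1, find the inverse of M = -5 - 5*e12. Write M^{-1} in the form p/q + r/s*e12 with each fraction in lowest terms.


M = -5 - 5*e12, where e12^2 = -1.
Since M commutes with its reverse ~M = a - b*e12, M * ~M = a^2 - b^2*e12^2 = a^2 + b^2.
So M^{-1} = ~M / (a^2 + b^2) = (a - b*e12)/(a^2 + b^2).
a^2 + b^2 = 25 + 25 = 50
Scalar part = -5/50 = -1/10
Bivector coeff = 5/50 = 1/10
M^{-1} = -1/10 + 1/10*e12


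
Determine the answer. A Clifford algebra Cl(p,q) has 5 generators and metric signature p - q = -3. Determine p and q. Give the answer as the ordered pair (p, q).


We need p + q = 5 and p - q = -3.
Adding: 2p = 5 + (-3) = 2, so p = 1.
Then q = 5 - 1 = 4.
(p, q) = (1, 4)


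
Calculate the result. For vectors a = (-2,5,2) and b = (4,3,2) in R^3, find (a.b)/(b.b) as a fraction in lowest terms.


Projection coefficient = (a . b) / (b . b)
a . b = (-2)*4 + 5*3 + 2*2
= -8 + 15 + 4 = 11
b . b = 4^2 + 3^2 + 2^2
= 16 + 9 + 4 = 29
Coefficient = 11/29
In lowest terms: 11/29


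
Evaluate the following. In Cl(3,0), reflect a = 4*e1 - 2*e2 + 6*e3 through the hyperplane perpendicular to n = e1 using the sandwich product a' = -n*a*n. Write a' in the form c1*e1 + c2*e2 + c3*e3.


Reflection formula: a' = -n*a*n, with n = e1 (unit vector, n^2 = 1).
For reflection through hyperplane perp to e1:
The component along e1 flips sign, others stay.
a = (4, -2, 6)
a' = (-4, -2, 6)
a' = -4*e1 - 2*e2 + 6*e3


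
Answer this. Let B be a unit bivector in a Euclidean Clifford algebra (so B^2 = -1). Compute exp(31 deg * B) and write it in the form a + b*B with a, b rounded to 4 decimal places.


For a unit bivector B with B^2 = -1, the exponential series gives
e^(theta*B) = cos(theta) + sin(theta)*B (the GA analogue of Euler's formula).
theta = 31 degrees = 0.541052 rad
cos(31 deg) = 0.8572
sin(31 deg) = 0.5150
exp(theta*B) = 0.8572 + 0.5150*B


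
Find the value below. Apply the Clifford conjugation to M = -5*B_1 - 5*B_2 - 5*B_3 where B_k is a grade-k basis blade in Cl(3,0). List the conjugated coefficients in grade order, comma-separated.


Clifford conjugate sign for grade k: (-1)^(k(k+1)/2)
Grade 1: (-1)^(1*2/2) = (-1)^1 = -1, coeff -5 -> 5
Grade 2: (-1)^(2*3/2) = (-1)^3 = -1, coeff -5 -> 5
Grade 3: (-1)^(3*4/2) = (-1)^6 = 1, coeff -5 -> -5
Conjugated coefficients: 5, 5, -5


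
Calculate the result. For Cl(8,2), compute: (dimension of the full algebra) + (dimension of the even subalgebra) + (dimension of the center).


n = 8 + 2 = 10
Total dim = 2^10 = 1024
Even subalgebra dim = 2^9 = 512
n is even, so center dim = 1
Sum = 1024 + 512 + 1 = 1537


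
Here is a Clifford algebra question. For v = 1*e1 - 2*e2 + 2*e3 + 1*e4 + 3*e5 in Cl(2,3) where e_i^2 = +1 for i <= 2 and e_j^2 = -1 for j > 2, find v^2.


v^2 = sum of c_i^2 * e_i^2
Positive signature terms (e_i^2 = +1): 1^2 + (-2)^2 = 5
Negative signature terms (e_j^2 = -1): 2^2 + 1^2 + 3^2 = 14
v^2 = 5 - 14 = -9


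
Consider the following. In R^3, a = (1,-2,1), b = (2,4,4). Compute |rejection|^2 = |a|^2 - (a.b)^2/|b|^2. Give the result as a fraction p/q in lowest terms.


|a|^2 = 1^2 + (-2)^2 + 1^2 = 6
|b|^2 = 2^2 + 4^2 + 4^2 = 36
a . b = 1*2 + (-2)*4 + 1*4 = -2
(a.b)^2 = (-2)^2 = 4
|rej|^2 = 6 - 4/36
= (216 - 4)/36
= 212/36
In lowest terms: 53/9


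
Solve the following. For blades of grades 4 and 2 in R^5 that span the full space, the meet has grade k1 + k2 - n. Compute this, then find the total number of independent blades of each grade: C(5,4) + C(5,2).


Meet grade = grade(A) + grade(B) - n
= 4 + 2 - 5 = 1
C(5,4) = 5
C(5,2) = 10
dim_A + dim_B = 5 + 10 = 15


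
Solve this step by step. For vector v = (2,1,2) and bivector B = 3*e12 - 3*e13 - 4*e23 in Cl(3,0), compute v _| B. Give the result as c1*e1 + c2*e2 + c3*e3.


Left contraction v _| B = <vB>_1 (grade-1 part of the geometric product vB).
Using e1_|e12 = e2, e2_|e12 = -e1, e1_|e13 = e3, e3_|e13 = -e1, e2_|e23 = e3, e3_|e23 = -e2:
e1 coeff: -v2*b12 - v3*b13 = -(1)*(3) - (2)*(-3) = 3
e2 coeff: v1*b12 - v3*b23 = (2)*(3) - (2)*(-4) = 14
e3 coeff: v1*b13 + v2*b23 = (2)*(-3) + (1)*(-4) = -10
v _| B = 3*e1 + 14*e2 - 10*e3


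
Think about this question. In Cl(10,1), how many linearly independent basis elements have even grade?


Even subalgebra dimension = 2^(n-1)
n = 10 + 1 = 11
2^(11 - 1) = 2^10 = 1024
Verification: sum of C(11,k) for even k = 1 + 55 + 330 + 462 + 165 + 11 = 1024
Result = 1024


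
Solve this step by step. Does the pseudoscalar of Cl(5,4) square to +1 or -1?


The pseudoscalar I = e1...e_n (product of all n generators) of Cl(p,q) satisfies I^2 = (-1)^(q + n(n-1)/2).
p = 5, q = 4, n = p + q = 9
n(n-1)/2 = 9 * 8 / 2 = 36
Exponent = q + n(n-1)/2 = 4 + 36 = 40
I^2 = (-1)^40 = +1


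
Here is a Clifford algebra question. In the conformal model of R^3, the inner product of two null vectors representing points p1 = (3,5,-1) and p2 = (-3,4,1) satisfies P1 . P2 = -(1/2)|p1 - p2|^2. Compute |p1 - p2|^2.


p1 - p2 = (6, 1, -2)
|p1 - p2|^2 = 6^2 + 1^2 + (-2)^2
= 36 + 1 + 4
= 41


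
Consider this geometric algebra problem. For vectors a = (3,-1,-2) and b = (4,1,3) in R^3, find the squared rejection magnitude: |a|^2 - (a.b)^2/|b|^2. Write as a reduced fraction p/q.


|a|^2 = 3^2 + (-1)^2 + (-2)^2 = 14
|b|^2 = 4^2 + 1^2 + 3^2 = 26
a . b = 3*4 + (-1)*1 + (-2)*3 = 5
(a.b)^2 = 5^2 = 25
|rej|^2 = 14 - 25/26
= (364 - 25)/26
= 339/26
In lowest terms: 339/26


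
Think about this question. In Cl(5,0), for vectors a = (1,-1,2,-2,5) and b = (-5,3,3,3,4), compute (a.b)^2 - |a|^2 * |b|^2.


a . b = 1*(-5) + (-1)*3 + 2*3 + (-2)*3 + 5*4
= -5 + (-3) + 6 + (-6) + 20 = 12
|a|^2 = 1^2 + (-1)^2 + 2^2 + (-2)^2 + 5^2 = 35
|b|^2 = (-5)^2 + 3^2 + 3^2 + 3^2 + 4^2 = 68
(a.b)^2 = 12^2 = 144
|a|^2 * |b|^2 = 35 * 68 = 2380
Result = 144 - 2380 = -2236


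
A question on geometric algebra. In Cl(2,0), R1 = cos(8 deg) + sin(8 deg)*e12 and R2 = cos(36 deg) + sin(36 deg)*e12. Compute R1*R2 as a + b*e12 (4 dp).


Same-plane rotors commute and their half-angles add:
R1*R2 = cos(a1 + a2) + sin(a1 + a2)*e12.
a1 + a2 = 8 + 36 = 44 deg
cos(44 deg) = 0.7193
sin(44 deg) = 0.6947
R1*R2 = 0.7193 + 0.6947*e12


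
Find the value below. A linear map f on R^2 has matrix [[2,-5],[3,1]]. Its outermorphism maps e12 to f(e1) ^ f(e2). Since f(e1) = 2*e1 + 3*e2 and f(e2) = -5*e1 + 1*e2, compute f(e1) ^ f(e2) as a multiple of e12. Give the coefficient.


The outermorphism of a linear map f sends e1^e2 to f(e1)^f(e2).
f(e1) = 2*e1 + 3*e2
f(e2) = -5*e1 + 1*e2
f(e1) ^ f(e2) = (2*e1 + 3*e2) ^ (-5*e1 + 1*e2)
= 2*1*e12 + 3*(-5)*e21
= (2 - (-15))*e12
= 17*e12
Coefficient = 17


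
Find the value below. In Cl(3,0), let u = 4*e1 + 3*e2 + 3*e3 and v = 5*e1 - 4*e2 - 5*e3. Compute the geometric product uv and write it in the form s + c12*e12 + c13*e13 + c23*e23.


In Cl(3,0): e_i^2 = 1, e_ie_j = -e_je_i for i != j.
Scalar part = u . v = 4*5 + 3*(-4) + 3*(-5)
= 20 + (-12) + (-15) = -7
e12 coeff = 4*(-4) - 3*5 = -16 - 15 = -31
e13 coeff = 4*(-5) - 3*5 = -20 - 15 = -35
e23 coeff = 3*(-5) - 3*(-4) = -15 - (-12) = -3
uv = -7 - 31*e12 - 35*e13 - 3*e23


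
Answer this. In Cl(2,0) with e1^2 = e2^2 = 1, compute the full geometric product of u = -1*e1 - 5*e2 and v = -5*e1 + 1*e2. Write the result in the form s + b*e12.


Expand: (-1*e1 - 5*e2)(-5*e1 + 1*e2)
= (-1)*(-5)*e1e1 + (-1)*1*e1e2 + (-5)*(-5)*e2e1 + (-5)*1*e2e2
Using e1^2 = e2^2 = 1, e2e1 = -e1e2:
Scalar part s = (-1)*(-5) + (-5)*1 = 5 + (-5) = 0
Bivector part b = (-1)*1 - (-5)*(-5) = -1 - 25 = -26
uv = 0 - 26*e12


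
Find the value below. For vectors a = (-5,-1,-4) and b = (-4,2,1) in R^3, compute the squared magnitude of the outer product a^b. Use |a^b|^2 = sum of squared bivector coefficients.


a wedge b = (a1*b2 - a2*b1)*e12 + (a1*b3 - a3*b1)*e13 + (a2*b3 - a3*b2)*e23
e12 coeff: (-5)*2 - (-1)*(-4) = -10 - 4 = -14
e13 coeff: (-5)*1 - (-4)*(-4) = -5 - 16 = -21
e23 coeff: (-1)*1 - (-4)*2 = -1 - (-8) = 7
|a wedge b|^2 = (-14)^2 + (-21)^2 + 7^2
= 196 + 441 + 49
= 686


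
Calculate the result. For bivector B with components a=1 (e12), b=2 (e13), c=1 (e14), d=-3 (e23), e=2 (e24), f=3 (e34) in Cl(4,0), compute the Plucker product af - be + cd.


Plucker relation: af - be + cd
a*f = 1*3 = 3
b*e = 2*2 = 4
c*d = 1*(-3) = -3
af - be + cd = 3 - 4 + (-3)
= -4


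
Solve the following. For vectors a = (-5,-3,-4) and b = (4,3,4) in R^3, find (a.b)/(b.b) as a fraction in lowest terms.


Projection coefficient = (a . b) / (b . b)
a . b = (-5)*4 + (-3)*3 + (-4)*4
= -20 + (-9) + (-16) = -45
b . b = 4^2 + 3^2 + 4^2
= 16 + 9 + 16 = 41
Coefficient = -45/41
In lowest terms: -45/41


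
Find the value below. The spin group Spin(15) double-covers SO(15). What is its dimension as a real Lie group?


Spin(n) double-covers SO(n); both have Lie algebra so(n) of dimension n(n-1)/2.
n = 15
n(n-1) = 15 * 14 = 210
dim Spin(15) = 210/2 = 105


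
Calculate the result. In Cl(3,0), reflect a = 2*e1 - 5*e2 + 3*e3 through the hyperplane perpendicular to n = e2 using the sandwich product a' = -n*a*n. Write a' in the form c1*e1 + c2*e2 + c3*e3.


Reflection formula: a' = -n*a*n, with n = e2 (unit vector, n^2 = 1).
For reflection through hyperplane perp to e2:
The component along e2 flips sign, others stay.
a = (2, -5, 3)
a' = (2, 5, 3)
a' = 2*e1 + 5*e2 + 3*e3


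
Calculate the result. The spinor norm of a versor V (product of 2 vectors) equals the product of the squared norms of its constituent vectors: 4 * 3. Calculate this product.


Spinor norm N(V) = |v1|^2 * |v2|^2 * ... * |v2|^2
= 4 * 3
Running product: 4, 12
N(V) = 12


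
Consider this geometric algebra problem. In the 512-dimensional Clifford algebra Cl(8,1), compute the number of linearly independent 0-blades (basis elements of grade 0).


Number of grade-k basis blades in Cl(p,q) with n = p + q is C(n, k).
n = 8 + 1 = 9
C(9, 0) = 9! / (0! * 9!)
= 362880 / (1 * 362880)
= 1


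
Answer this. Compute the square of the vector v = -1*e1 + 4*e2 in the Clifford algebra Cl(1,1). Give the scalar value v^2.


v^2 = sum of c_i^2 * e_i^2
Positive signature terms (e_i^2 = +1): (-1)^2 = 1
Negative signature terms (e_j^2 = -1): 4^2 = 16
v^2 = 1 - 16 = -15


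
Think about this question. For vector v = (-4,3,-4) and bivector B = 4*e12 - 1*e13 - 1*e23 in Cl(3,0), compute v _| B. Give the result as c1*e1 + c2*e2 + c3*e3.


Left contraction v _| B = <vB>_1 (grade-1 part of the geometric product vB).
Using e1_|e12 = e2, e2_|e12 = -e1, e1_|e13 = e3, e3_|e13 = -e1, e2_|e23 = e3, e3_|e23 = -e2:
e1 coeff: -v2*b12 - v3*b13 = -(3)*(4) - (-4)*(-1) = -16
e2 coeff: v1*b12 - v3*b23 = (-4)*(4) - (-4)*(-1) = -20
e3 coeff: v1*b13 + v2*b23 = (-4)*(-1) + (3)*(-1) = 1
v _| B = -16*e1 - 20*e2 + 1*e3


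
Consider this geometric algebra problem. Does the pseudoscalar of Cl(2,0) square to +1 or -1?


The pseudoscalar I = e1...e_n (product of all n generators) of Cl(p,q) satisfies I^2 = (-1)^(q + n(n-1)/2).
p = 2, q = 0, n = p + q = 2
n(n-1)/2 = 2 * 1 / 2 = 1
Exponent = q + n(n-1)/2 = 0 + 1 = 1
I^2 = (-1)^1 = -1


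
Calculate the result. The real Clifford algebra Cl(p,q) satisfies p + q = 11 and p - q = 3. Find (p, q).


We need p + q = 11 and p - q = 3.
Adding: 2p = 11 + 3 = 14, so p = 7.
Then q = 11 - 7 = 4.
(p, q) = (7, 4)


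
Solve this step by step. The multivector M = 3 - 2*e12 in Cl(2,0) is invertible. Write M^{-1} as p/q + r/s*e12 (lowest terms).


M = 3 - 2*e12, where e12^2 = -1.
Since M commutes with its reverse ~M = a - b*e12, M * ~M = a^2 - b^2*e12^2 = a^2 + b^2.
So M^{-1} = ~M / (a^2 + b^2) = (a - b*e12)/(a^2 + b^2).
a^2 + b^2 = 9 + 4 = 13
Scalar part = 3/13 = 3/13
Bivector coeff = 2/13 = 2/13
M^{-1} = 3/13 + 2/13*e12


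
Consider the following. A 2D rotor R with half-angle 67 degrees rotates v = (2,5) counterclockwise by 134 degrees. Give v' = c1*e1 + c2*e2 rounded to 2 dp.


Rotor R = cos(67deg) - sin(67deg)*e12
Rotation angle theta = 2 * 67 = 134 degrees
v' = R*v*~R rotates v by theta.
cos(134deg) = -0.6947, sin(134deg) = 0.7193
v'_1 = 2*cos(134deg) - 5*sin(134deg)
= 2*(-0.6947) - 5*0.7193
= -4.99
v'_2 = 2*sin(134deg) + 5*cos(134deg)
= 2*0.7193 + 5*(-0.6947)
= -2.03
v' = -4.99*e1 - 2.03*e2


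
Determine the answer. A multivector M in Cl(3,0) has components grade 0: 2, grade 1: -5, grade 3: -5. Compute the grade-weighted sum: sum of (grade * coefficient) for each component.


Grade-weighted sum = sum of grade_k * coefficient_k
0*2 = 0
1*(-5) = -5
3*(-5) = -15
Total = 0 + (-5) + (-15) = -20


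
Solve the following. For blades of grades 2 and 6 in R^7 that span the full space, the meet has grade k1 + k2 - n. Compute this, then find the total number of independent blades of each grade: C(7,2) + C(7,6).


Meet grade = grade(A) + grade(B) - n
= 2 + 6 - 7 = 1
C(7,2) = 21
C(7,6) = 7
dim_A + dim_B = 21 + 7 = 28


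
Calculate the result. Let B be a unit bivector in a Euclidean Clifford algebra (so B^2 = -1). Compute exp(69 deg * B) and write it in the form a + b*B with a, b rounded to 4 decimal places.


For a unit bivector B with B^2 = -1, the exponential series gives
e^(theta*B) = cos(theta) + sin(theta)*B (the GA analogue of Euler's formula).
theta = 69 degrees = 1.204277 rad
cos(69 deg) = 0.3584
sin(69 deg) = 0.9336
exp(theta*B) = 0.3584 + 0.9336*B


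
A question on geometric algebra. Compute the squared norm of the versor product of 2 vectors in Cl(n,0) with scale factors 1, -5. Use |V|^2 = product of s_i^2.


Each vector v_i has |v_i|^2 = s_i^2
Squared scales: 1^2 = 1, (-5)^2 = 25
|V|^2 = 1 * 25
= 25


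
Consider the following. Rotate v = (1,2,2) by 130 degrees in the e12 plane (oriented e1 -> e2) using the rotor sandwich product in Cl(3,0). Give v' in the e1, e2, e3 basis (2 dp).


Rotor R = cos(65deg) - sin(65deg)*e12
Rotation angle theta = 2 * 65 = 130 degrees in the e12 plane (e1 -> e2).
The component perpendicular to the plane (e3) is invariant: v'_3 = v3 = 2.00
cos(130deg) = -0.6428, sin(130deg) = 0.7660
v'_1 = v1*cos(theta) - v2*sin(theta) = 1*(-0.6428) - 2*0.7660 = -2.17
v'_2 = v1*sin(theta) + v2*cos(theta) = 1*0.7660 + 2*(-0.6428) = -0.52
v' = -2.17*e1 - 0.52*e2 + 2.00*e3


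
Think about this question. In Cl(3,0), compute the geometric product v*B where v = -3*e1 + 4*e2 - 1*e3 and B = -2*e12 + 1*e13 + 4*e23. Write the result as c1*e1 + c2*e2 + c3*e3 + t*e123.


vB has grade-1 (vector) and grade-3 (trivector) parts: vB = (v _| B) + (v ^ B).
Vector part <vB>_1:
  e1: -v2*b12 - v3*b13 = -(4)*(-2) - (-1)*(1) = 9
  e2: v1*b12 - v3*b23 = (-3)*(-2) - (-1)*(4) = 10
  e3: v1*b13 + v2*b23 = (-3)*(1) + (4)*(4) = 13
Trivector part <vB>_3:
  e123: v1*b23 - v2*b13 + v3*b12 = (-3)*(4) - (4)*(1) + (-1)*(-2) = -14
vB = 9*e1 + 10*e2 + 13*e3 - 14*e123


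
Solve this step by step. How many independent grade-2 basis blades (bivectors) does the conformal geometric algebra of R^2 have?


The conformal model of R^2 uses Cl(3,1) with m = 2 + 2 = 4 generators.
Number of grade-2 blades = C(m, 2) = C(4, 2)
= 4*3/2 = 6


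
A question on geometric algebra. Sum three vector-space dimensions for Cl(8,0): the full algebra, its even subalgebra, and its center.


n = 8 + 0 = 8
Total dim = 2^8 = 256
Even subalgebra dim = 2^7 = 128
n is even, so center dim = 1
Sum = 256 + 128 + 1 = 385


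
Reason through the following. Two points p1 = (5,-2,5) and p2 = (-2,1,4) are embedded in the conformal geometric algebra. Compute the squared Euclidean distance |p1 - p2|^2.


p1 - p2 = (7, -3, 1)
|p1 - p2|^2 = 7^2 + (-3)^2 + 1^2
= 49 + 9 + 1
= 59


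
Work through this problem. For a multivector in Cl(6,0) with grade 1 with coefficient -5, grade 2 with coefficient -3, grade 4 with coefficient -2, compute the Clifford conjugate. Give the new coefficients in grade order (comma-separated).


Clifford conjugate sign for grade k: (-1)^(k(k+1)/2)
Grade 1: (-1)^(1*2/2) = (-1)^1 = -1, coeff -5 -> 5
Grade 2: (-1)^(2*3/2) = (-1)^3 = -1, coeff -3 -> 3
Grade 4: (-1)^(4*5/2) = (-1)^10 = 1, coeff -2 -> -2
Conjugated coefficients: 5, 3, -2


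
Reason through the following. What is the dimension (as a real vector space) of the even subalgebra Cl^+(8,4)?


Even subalgebra dimension = 2^(n-1)
n = 8 + 4 = 12
2^(12 - 1) = 2^11 = 2048
Verification: sum of C(12,k) for even k = 1 + 66 + 495 + 924 + 495 + 66 + 1 = 2048
Result = 2048


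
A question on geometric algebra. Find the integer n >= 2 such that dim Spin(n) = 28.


dim Spin(n) = dim so(n) = n(n-1)/2.
Solve n(n-1)/2 = 28, i.e. n^2 - n - 56 = 0.
Discriminant = 1 + 8*28 = 225
n = (1 + sqrt(225))/2 = (1 + 15)/2 = 8


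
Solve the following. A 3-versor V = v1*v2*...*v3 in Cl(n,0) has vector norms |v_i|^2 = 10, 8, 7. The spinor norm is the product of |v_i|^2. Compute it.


Spinor norm N(V) = |v1|^2 * |v2|^2 * ... * |v3|^2
= 10 * 8 * 7
Running product: 10, 80, 560
N(V) = 560


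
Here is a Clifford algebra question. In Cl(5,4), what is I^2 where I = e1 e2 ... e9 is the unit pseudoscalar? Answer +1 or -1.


The pseudoscalar I = e1...e_n (product of all n generators) of Cl(p,q) satisfies I^2 = (-1)^(q + n(n-1)/2).
p = 5, q = 4, n = p + q = 9
n(n-1)/2 = 9 * 8 / 2 = 36
Exponent = q + n(n-1)/2 = 4 + 36 = 40
I^2 = (-1)^40 = +1


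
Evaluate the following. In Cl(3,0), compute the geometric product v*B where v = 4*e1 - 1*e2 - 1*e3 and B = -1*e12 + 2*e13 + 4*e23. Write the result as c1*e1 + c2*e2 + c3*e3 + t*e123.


vB has grade-1 (vector) and grade-3 (trivector) parts: vB = (v _| B) + (v ^ B).
Vector part <vB>_1:
  e1: -v2*b12 - v3*b13 = -(-1)*(-1) - (-1)*(2) = 1
  e2: v1*b12 - v3*b23 = (4)*(-1) - (-1)*(4) = 0
  e3: v1*b13 + v2*b23 = (4)*(2) + (-1)*(4) = 4
Trivector part <vB>_3:
  e123: v1*b23 - v2*b13 + v3*b12 = (4)*(4) - (-1)*(2) + (-1)*(-1) = 19
vB = 1*e1 + 0*e2 + 4*e3 + 19*e123


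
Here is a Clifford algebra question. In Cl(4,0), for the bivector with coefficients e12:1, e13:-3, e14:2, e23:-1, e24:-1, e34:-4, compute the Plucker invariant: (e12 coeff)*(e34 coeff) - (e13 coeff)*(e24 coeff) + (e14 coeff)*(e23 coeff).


Plucker relation: af - be + cd
a*f = 1*(-4) = -4
b*e = (-3)*(-1) = 3
c*d = 2*(-1) = -2
af - be + cd = -4 - 3 + (-2)
= -9


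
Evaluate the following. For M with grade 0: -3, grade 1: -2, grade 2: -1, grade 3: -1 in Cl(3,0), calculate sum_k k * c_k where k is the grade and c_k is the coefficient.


Grade-weighted sum = sum of grade_k * coefficient_k
0*(-3) = 0
1*(-2) = -2
2*(-1) = -2
3*(-1) = -3
Total = 0 + (-2) + (-2) + (-3) = -7


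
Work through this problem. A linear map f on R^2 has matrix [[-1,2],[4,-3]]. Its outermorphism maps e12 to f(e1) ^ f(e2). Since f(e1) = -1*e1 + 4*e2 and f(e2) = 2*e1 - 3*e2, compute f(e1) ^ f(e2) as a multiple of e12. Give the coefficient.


The outermorphism of a linear map f sends e1^e2 to f(e1)^f(e2).
f(e1) = -1*e1 + 4*e2
f(e2) = 2*e1 - 3*e2
f(e1) ^ f(e2) = (-1*e1 + 4*e2) ^ (2*e1 - 3*e2)
= (-1)*(-3)*e12 + 4*2*e21
= (3 - 8)*e12
= -5*e12
Coefficient = -5


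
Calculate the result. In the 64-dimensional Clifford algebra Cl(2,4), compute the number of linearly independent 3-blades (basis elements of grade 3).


Number of grade-k basis blades in Cl(p,q) with n = p + q is C(n, k).
n = 2 + 4 = 6
C(6, 3) = 6! / (3! * 3!)
= 720 / (6 * 6)
= 20


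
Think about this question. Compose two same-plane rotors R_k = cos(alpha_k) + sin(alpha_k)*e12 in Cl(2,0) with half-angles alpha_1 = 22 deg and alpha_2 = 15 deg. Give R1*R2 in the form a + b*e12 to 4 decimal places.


Same-plane rotors commute and their half-angles add:
R1*R2 = cos(a1 + a2) + sin(a1 + a2)*e12.
a1 + a2 = 22 + 15 = 37 deg
cos(37 deg) = 0.7986
sin(37 deg) = 0.6018
R1*R2 = 0.7986 + 0.6018*e12


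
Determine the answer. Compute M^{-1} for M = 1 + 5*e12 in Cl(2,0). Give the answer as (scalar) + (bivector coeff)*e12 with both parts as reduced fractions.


M = 1 + 5*e12, where e12^2 = -1.
Since M commutes with its reverse ~M = a - b*e12, M * ~M = a^2 - b^2*e12^2 = a^2 + b^2.
So M^{-1} = ~M / (a^2 + b^2) = (a - b*e12)/(a^2 + b^2).
a^2 + b^2 = 1 + 25 = 26
Scalar part = 1/26 = 1/26
Bivector coeff = -5/26 = -5/26
M^{-1} = 1/26 - 5/26*e12


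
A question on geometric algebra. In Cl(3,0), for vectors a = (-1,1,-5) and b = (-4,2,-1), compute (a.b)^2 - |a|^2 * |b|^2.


a . b = (-1)*(-4) + 1*2 + (-5)*(-1)
= 4 + 2 + 5 = 11
|a|^2 = (-1)^2 + 1^2 + (-5)^2 = 27
|b|^2 = (-4)^2 + 2^2 + (-1)^2 = 21
(a.b)^2 = 11^2 = 121
|a|^2 * |b|^2 = 27 * 21 = 567
Result = 121 - 567 = -446


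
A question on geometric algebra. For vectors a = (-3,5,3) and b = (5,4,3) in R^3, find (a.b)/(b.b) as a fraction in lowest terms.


Projection coefficient = (a . b) / (b . b)
a . b = (-3)*5 + 5*4 + 3*3
= -15 + 20 + 9 = 14
b . b = 5^2 + 4^2 + 3^2
= 25 + 16 + 9 = 50
Coefficient = 14/50
In lowest terms: 7/25


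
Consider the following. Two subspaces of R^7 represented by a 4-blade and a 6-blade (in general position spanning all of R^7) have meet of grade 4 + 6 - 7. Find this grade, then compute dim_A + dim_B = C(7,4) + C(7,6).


Meet grade = grade(A) + grade(B) - n
= 4 + 6 - 7 = 3
C(7,4) = 35
C(7,6) = 7
dim_A + dim_B = 35 + 7 = 42


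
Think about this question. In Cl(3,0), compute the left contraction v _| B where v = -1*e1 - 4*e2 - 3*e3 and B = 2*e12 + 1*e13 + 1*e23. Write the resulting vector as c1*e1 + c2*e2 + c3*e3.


Left contraction v _| B = <vB>_1 (grade-1 part of the geometric product vB).
Using e1_|e12 = e2, e2_|e12 = -e1, e1_|e13 = e3, e3_|e13 = -e1, e2_|e23 = e3, e3_|e23 = -e2:
e1 coeff: -v2*b12 - v3*b13 = -(-4)*(2) - (-3)*(1) = 11
e2 coeff: v1*b12 - v3*b23 = (-1)*(2) - (-3)*(1) = 1
e3 coeff: v1*b13 + v2*b23 = (-1)*(1) + (-4)*(1) = -5
v _| B = 11*e1 + 1*e2 - 5*e3


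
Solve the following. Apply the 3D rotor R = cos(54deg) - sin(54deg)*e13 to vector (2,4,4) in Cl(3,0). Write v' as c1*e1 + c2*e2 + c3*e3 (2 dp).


Rotor R = cos(54deg) - sin(54deg)*e13
Rotation angle theta = 2 * 54 = 108 degrees in the e13 plane (e1 -> e3).
The component perpendicular to the plane (e2) is invariant: v'_2 = v2 = 4.00
cos(108deg) = -0.3090, sin(108deg) = 0.9511
v'_1 = v1*cos(theta) - v3*sin(theta) = 2*(-0.3090) - 4*0.9511 = -4.42
v'_3 = v1*sin(theta) + v3*cos(theta) = 2*0.9511 + 4*(-0.3090) = 0.67
v' = -4.42*e1 + 4.00*e2 + 0.67*e3


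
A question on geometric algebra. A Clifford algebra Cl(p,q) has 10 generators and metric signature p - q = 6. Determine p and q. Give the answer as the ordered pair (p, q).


We need p + q = 10 and p - q = 6.
Adding: 2p = 10 + 6 = 16, so p = 8.
Then q = 10 - 8 = 2.
(p, q) = (8, 2)


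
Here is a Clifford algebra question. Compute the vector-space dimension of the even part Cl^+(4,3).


Even subalgebra dimension = 2^(n-1)
n = 4 + 3 = 7
2^(7 - 1) = 2^6 = 64
Verification: sum of C(7,k) for even k = 1 + 21 + 35 + 7 = 64
Result = 64


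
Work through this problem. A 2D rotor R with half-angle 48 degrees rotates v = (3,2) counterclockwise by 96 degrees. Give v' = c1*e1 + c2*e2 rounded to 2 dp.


Rotor R = cos(48deg) - sin(48deg)*e12
Rotation angle theta = 2 * 48 = 96 degrees
v' = R*v*~R rotates v by theta.
cos(96deg) = -0.1045, sin(96deg) = 0.9945
v'_1 = 3*cos(96deg) - 2*sin(96deg)
= 3*(-0.1045) - 2*0.9945
= -2.30
v'_2 = 3*sin(96deg) + 2*cos(96deg)
= 3*0.9945 + 2*(-0.1045)
= 2.77
v' = -2.30*e1 + 2.77*e2


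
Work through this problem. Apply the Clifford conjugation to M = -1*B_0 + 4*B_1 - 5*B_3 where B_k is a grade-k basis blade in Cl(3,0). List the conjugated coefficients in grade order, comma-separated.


Clifford conjugate sign for grade k: (-1)^(k(k+1)/2)
Grade 0: (-1)^(0*1/2) = (-1)^0 = 1, coeff -1 -> -1
Grade 1: (-1)^(1*2/2) = (-1)^1 = -1, coeff 4 -> -4
Grade 3: (-1)^(3*4/2) = (-1)^6 = 1, coeff -5 -> -5
Conjugated coefficients: -1, -4, -5


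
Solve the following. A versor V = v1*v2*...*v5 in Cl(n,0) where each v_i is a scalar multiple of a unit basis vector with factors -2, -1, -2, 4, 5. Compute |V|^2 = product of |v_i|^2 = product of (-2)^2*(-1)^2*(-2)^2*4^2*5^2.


Each vector v_i has |v_i|^2 = s_i^2
Squared scales: (-2)^2 = 4, (-1)^2 = 1, (-2)^2 = 4, 4^2 = 16, 5^2 = 25
|V|^2 = 4 * 1 * 4 * 16 * 25
= 6400


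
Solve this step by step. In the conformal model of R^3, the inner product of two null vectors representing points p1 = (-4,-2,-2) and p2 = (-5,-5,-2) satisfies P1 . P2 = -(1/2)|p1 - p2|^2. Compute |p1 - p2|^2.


p1 - p2 = (1, 3, 0)
|p1 - p2|^2 = 1^2 + 3^2 + 0^2
= 1 + 9 + 0
= 10


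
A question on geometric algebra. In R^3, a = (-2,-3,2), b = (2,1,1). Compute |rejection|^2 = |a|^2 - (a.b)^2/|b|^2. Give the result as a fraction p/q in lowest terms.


|a|^2 = (-2)^2 + (-3)^2 + 2^2 = 17
|b|^2 = 2^2 + 1^2 + 1^2 = 6
a . b = (-2)*2 + (-3)*1 + 2*1 = -5
(a.b)^2 = (-5)^2 = 25
|rej|^2 = 17 - 25/6
= (102 - 25)/6
= 77/6
In lowest terms: 77/6


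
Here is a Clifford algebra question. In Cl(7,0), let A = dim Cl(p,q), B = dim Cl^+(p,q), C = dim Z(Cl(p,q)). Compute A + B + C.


n = 7 + 0 = 7
Total dim = 2^7 = 128
Even subalgebra dim = 2^6 = 64
n is odd, so center dim = 2
Sum = 128 + 64 + 2 = 194


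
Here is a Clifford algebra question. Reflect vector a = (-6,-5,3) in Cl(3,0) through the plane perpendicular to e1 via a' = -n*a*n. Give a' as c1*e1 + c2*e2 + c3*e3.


Reflection formula: a' = -n*a*n, with n = e1 (unit vector, n^2 = 1).
For reflection through hyperplane perp to e1:
The component along e1 flips sign, others stay.
a = (-6, -5, 3)
a' = (6, -5, 3)
a' = 6*e1 - 5*e2 + 3*e3


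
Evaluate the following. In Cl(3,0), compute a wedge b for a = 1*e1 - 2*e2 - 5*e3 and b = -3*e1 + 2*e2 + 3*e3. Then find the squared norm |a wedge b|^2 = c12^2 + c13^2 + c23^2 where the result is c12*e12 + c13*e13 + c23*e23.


a wedge b = (a1*b2 - a2*b1)*e12 + (a1*b3 - a3*b1)*e13 + (a2*b3 - a3*b2)*e23
e12 coeff: 1*2 - (-2)*(-3) = 2 - 6 = -4
e13 coeff: 1*3 - (-5)*(-3) = 3 - 15 = -12
e23 coeff: (-2)*3 - (-5)*2 = -6 - (-10) = 4
|a wedge b|^2 = (-4)^2 + (-12)^2 + 4^2
= 16 + 144 + 16
= 176


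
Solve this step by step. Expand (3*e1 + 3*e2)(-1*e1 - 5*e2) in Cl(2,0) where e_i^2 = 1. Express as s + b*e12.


Expand: (3*e1 + 3*e2)(-1*e1 - 5*e2)
= 3*(-1)*e1e1 + 3*(-5)*e1e2 + 3*(-1)*e2e1 + 3*(-5)*e2e2
Using e1^2 = e2^2 = 1, e2e1 = -e1e2:
Scalar part s = 3*(-1) + 3*(-5) = -3 + (-15) = -18
Bivector part b = 3*(-5) - 3*(-1) = -15 - (-3) = -12
uv = -18 - 12*e12


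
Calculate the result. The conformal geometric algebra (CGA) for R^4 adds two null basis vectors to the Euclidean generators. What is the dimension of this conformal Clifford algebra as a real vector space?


The conformal model of R^4 uses Cl(5,1): the 4 Euclidean generators plus two extra orthogonal generators e+ (e+^2 = +1) and e- (e-^2 = -1), from which the null vectors e0, einf are built.
Number of generators m = 4 + 2 = 6.
dim Cl(p,q) = 2^m = 2^6 = 64


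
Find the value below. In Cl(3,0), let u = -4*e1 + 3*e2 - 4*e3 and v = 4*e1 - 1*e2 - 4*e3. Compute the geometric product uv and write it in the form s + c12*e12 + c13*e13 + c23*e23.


In Cl(3,0): e_i^2 = 1, e_ie_j = -e_je_i for i != j.
Scalar part = u . v = (-4)*4 + 3*(-1) + (-4)*(-4)
= -16 + (-3) + 16 = -3
e12 coeff = (-4)*(-1) - 3*4 = 4 - 12 = -8
e13 coeff = (-4)*(-4) - (-4)*4 = 16 - (-16) = 32
e23 coeff = 3*(-4) - (-4)*(-1) = -12 - 4 = -16
uv = -3 - 8*e12 + 32*e13 - 16*e23


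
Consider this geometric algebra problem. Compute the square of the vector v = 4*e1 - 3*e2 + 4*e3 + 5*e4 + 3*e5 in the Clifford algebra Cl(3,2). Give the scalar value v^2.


v^2 = sum of c_i^2 * e_i^2
Positive signature terms (e_i^2 = +1): 4^2 + (-3)^2 + 4^2 = 41
Negative signature terms (e_j^2 = -1): 5^2 + 3^2 = 34
v^2 = 41 - 34 = 7


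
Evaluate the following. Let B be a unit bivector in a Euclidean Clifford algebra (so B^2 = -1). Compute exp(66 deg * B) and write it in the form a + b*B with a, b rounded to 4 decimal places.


For a unit bivector B with B^2 = -1, the exponential series gives
e^(theta*B) = cos(theta) + sin(theta)*B (the GA analogue of Euler's formula).
theta = 66 degrees = 1.151917 rad
cos(66 deg) = 0.4067
sin(66 deg) = 0.9135
exp(theta*B) = 0.4067 + 0.9135*B


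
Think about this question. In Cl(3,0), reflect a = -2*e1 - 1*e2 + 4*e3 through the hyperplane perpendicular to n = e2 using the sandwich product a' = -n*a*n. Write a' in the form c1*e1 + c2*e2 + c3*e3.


Reflection formula: a' = -n*a*n, with n = e2 (unit vector, n^2 = 1).
For reflection through hyperplane perp to e2:
The component along e2 flips sign, others stay.
a = (-2, -1, 4)
a' = (-2, 1, 4)
a' = -2*e1 + 1*e2 + 4*e3


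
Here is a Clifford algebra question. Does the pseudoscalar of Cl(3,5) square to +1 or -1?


The pseudoscalar I = e1...e_n (product of all n generators) of Cl(p,q) satisfies I^2 = (-1)^(q + n(n-1)/2).
p = 3, q = 5, n = p + q = 8
n(n-1)/2 = 8 * 7 / 2 = 28
Exponent = q + n(n-1)/2 = 5 + 28 = 33
I^2 = (-1)^33 = -1


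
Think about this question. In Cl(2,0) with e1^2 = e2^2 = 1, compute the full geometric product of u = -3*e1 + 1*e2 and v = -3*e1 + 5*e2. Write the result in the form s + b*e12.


Expand: (-3*e1 + 1*e2)(-3*e1 + 5*e2)
= (-3)*(-3)*e1e1 + (-3)*5*e1e2 + 1*(-3)*e2e1 + 1*5*e2e2
Using e1^2 = e2^2 = 1, e2e1 = -e1e2:
Scalar part s = (-3)*(-3) + 1*5 = 9 + 5 = 14
Bivector part b = (-3)*5 - 1*(-3) = -15 - (-3) = -12
uv = 14 - 12*e12


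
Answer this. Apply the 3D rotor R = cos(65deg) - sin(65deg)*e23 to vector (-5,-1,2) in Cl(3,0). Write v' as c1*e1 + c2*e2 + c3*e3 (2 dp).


Rotor R = cos(65deg) - sin(65deg)*e23
Rotation angle theta = 2 * 65 = 130 degrees in the e23 plane (e2 -> e3).
The component perpendicular to the plane (e1) is invariant: v'_1 = v1 = -5.00
cos(130deg) = -0.6428, sin(130deg) = 0.7660
v'_2 = v2*cos(theta) - v3*sin(theta) = -1*(-0.6428) - 2*0.7660 = -0.89
v'_3 = v2*sin(theta) + v3*cos(theta) = -1*0.7660 + 2*(-0.6428) = -2.05
v' = -5.00*e1 - 0.89*e2 - 2.05*e3


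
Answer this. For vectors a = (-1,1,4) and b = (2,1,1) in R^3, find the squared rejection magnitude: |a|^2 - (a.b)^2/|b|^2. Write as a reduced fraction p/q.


|a|^2 = (-1)^2 + 1^2 + 4^2 = 18
|b|^2 = 2^2 + 1^2 + 1^2 = 6
a . b = (-1)*2 + 1*1 + 4*1 = 3
(a.b)^2 = 3^2 = 9
|rej|^2 = 18 - 9/6
= (108 - 9)/6
= 99/6
In lowest terms: 33/2


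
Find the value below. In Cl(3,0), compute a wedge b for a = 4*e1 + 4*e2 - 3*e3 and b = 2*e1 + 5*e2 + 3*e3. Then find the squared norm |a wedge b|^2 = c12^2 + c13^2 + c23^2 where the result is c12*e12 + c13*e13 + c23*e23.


a wedge b = (a1*b2 - a2*b1)*e12 + (a1*b3 - a3*b1)*e13 + (a2*b3 - a3*b2)*e23
e12 coeff: 4*5 - 4*2 = 20 - 8 = 12
e13 coeff: 4*3 - (-3)*2 = 12 - (-6) = 18
e23 coeff: 4*3 - (-3)*5 = 12 - (-15) = 27
|a wedge b|^2 = 12^2 + 18^2 + 27^2
= 144 + 324 + 729
= 1197


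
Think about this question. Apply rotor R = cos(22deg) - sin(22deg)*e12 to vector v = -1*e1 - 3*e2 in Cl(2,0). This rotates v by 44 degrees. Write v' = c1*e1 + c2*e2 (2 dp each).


Rotor R = cos(22deg) - sin(22deg)*e12
Rotation angle theta = 2 * 22 = 44 degrees
v' = R*v*~R rotates v by theta.
cos(44deg) = 0.7193, sin(44deg) = 0.6947
v'_1 = -1*cos(44deg) - (-3)*sin(44deg)
= -1*0.7193 - (-3)*0.6947
= 1.36
v'_2 = -1*sin(44deg) + (-3)*cos(44deg)
= -1*0.6947 + (-3)*0.7193
= -2.85
v' = 1.36*e1 - 2.85*e2


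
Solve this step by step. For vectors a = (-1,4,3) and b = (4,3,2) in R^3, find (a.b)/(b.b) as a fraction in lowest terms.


Projection coefficient = (a . b) / (b . b)
a . b = (-1)*4 + 4*3 + 3*2
= -4 + 12 + 6 = 14
b . b = 4^2 + 3^2 + 2^2
= 16 + 9 + 4 = 29
Coefficient = 14/29
In lowest terms: 14/29


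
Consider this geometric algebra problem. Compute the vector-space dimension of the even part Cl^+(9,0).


Even subalgebra dimension = 2^(n-1)
n = 9 + 0 = 9
2^(9 - 1) = 2^8 = 256
Verification: sum of C(9,k) for even k = 1 + 36 + 126 + 84 + 9 = 256
Result = 256


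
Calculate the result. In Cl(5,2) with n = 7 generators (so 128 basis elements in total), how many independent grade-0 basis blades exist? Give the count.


Number of grade-k basis blades in Cl(p,q) with n = p + q is C(n, k).
n = 5 + 2 = 7
C(7, 0) = 7! / (0! * 7!)
= 5040 / (1 * 5040)
= 1


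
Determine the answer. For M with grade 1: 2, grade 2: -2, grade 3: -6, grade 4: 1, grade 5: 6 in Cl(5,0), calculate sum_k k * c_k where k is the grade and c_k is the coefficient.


Grade-weighted sum = sum of grade_k * coefficient_k
1*2 = 2
2*(-2) = -4
3*(-6) = -18
4*1 = 4
5*6 = 30
Total = 2 + (-4) + (-18) + 4 + 30 = 14


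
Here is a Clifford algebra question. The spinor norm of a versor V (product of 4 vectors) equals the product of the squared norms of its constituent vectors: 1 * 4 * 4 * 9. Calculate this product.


Spinor norm N(V) = |v1|^2 * |v2|^2 * ... * |v4|^2
= 1 * 4 * 4 * 9
Running product: 1, 4, 16, 144
N(V) = 144


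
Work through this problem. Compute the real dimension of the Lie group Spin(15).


Spin(n) double-covers SO(n); both have Lie algebra so(n) of dimension n(n-1)/2.
n = 15
n(n-1) = 15 * 14 = 210
dim Spin(15) = 210/2 = 105
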